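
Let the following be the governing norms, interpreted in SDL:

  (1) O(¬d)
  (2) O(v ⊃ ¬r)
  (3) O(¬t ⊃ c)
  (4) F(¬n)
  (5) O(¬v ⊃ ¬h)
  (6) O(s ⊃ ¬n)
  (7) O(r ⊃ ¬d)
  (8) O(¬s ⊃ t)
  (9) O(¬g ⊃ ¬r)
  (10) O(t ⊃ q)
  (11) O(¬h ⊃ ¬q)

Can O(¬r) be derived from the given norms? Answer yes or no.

Yes

F(¬n) at premise 4 means O(n).
The contrapositive of premise 6 (O(s ⊃ ¬n)) is O(n ⊃ ¬s), and O(n) is already established, so O(¬s).
Premise 8 is O(¬s ⊃ t); since O(¬s), deontic closure gives O(t).
With premise 10, O(t ⊃ q), the K-axiom yields O(q).
The contrapositive of premise 11 (O(¬h ⊃ ¬q)) is O(q ⊃ h), and O(q) is already established, so O(h).
The contrapositive of premise 5 (O(¬v ⊃ ¬h)) is O(h ⊃ v), and O(h) is already established, so O(v).
From O(v) and premise 2, O(v ⊃ ¬r), we obtain O(¬r).
Premises 1, 3, 7, 9 do not contribute to this derivation.
So O(¬r) follows.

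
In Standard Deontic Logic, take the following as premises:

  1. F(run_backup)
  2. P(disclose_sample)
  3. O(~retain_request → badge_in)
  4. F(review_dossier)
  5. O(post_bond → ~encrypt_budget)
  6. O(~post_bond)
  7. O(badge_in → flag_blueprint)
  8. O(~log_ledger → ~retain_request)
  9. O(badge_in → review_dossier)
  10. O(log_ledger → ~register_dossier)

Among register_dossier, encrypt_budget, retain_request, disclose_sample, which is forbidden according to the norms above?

F(review_dossier) at premise 4 means O(~review_dossier).
Premise 9 is O(badge_in → review_dossier); contrapositively O(~review_dossier → ~badge_in). Since O(~review_dossier) holds, K gives O(~badge_in).
Premise 3 is O(~retain_request → badge_in); contrapositively O(~badge_in → retain_request). Since O(~badge_in) holds, K gives O(retain_request).
Premise 8, O(~log_ledger → ~retain_request), contraposes to O(retain_request → log_ledger); with O(retain_request) we get O(log_ledger).
From O(log_ledger) and premise 10, O(log_ledger → ~register_dossier), we obtain O(~register_dossier).
So O(~register_dossier) holds, i.e. register_dossier is forbidden. None of the other listed options is forbidden under the premises.

register_dossier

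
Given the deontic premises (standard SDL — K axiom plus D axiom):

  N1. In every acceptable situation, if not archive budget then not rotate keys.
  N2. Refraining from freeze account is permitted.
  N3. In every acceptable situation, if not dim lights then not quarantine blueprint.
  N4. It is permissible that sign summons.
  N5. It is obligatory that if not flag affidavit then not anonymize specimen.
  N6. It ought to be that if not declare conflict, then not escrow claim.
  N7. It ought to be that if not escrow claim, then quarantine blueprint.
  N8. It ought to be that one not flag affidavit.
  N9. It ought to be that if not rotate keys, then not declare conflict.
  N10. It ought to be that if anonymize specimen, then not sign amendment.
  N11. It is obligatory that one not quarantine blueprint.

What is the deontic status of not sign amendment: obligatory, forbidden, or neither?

Neither

Premise 10 is O(anonymize_specimen → ¬sign_amendment), but O(anonymize_specimen) is not derivable from the premises, so it does not yield O(¬sign_amendment).
No premise or chain of K-axiom applications forces O(¬sign_amendment), and none forces O(sign_amendment). So ¬sign_amendment is neither obligatory nor forbidden under these norms.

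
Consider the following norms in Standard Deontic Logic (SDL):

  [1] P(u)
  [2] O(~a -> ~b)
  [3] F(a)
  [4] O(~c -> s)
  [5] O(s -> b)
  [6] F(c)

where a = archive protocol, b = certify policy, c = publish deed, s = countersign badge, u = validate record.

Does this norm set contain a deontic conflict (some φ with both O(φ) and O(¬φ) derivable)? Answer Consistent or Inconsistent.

F(a) at premise 3 means O(~a).
With premise 2, O(~a -> ~b), the K-axiom yields O(~b).
The contrapositive of premise 5 (O(s -> b)) is O(~b -> ~s), and O(~b) is already established, so O(~s).
The contrapositive of premise 4 (O(~c -> s)) is O(~s -> c), and O(~s) is already established, so O(c).
Yet premise 6 is F(c), i.e. O(~c).
We now have both O(c) and O(~c) — c is simultaneously obligatory and forbidden, violating the D-axiom.

Inconsistent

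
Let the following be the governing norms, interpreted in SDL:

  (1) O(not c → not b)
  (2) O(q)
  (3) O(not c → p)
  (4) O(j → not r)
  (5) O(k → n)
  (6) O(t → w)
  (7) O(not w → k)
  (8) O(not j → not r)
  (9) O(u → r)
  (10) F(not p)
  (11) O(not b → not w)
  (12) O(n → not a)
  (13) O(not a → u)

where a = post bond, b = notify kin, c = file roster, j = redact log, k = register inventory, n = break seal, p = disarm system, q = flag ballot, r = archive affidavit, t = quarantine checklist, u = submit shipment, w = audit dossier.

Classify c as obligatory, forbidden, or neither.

Obligatory

Premises 8 and 4 are O(not j → not r) and O(j → not r); every ideal world satisfies not j or j, so in either case not r holds — hence O(not r).
The contrapositive of premise 9 (O(u → r)) is O(not r → not u), and O(not r) is already established, so O(not u).
Premise 13 is O(not a → u); contrapositively O(not u → a). Since O(not u) holds, K gives O(a).
The contrapositive of premise 12 (O(n → not a)) is O(a → not n), and O(a) is already established, so O(not n).
Premise 5, O(k → n), contraposes to O(not n → not k); with O(not n) we get O(not k).
The contrapositive of premise 7 (O(not w → k)) is O(not k → w), and O(not k) is already established, so O(w).
Premise 11, O(not b → not w), contraposes to O(w → b); with O(w) we get O(b).
The contrapositive of premise 1 (O(not c → not b)) is O(b → c), and O(b) is already established, so O(c).
Premises 2, 3, 6, 10 do not contribute to this derivation.
Hence c is obligatory.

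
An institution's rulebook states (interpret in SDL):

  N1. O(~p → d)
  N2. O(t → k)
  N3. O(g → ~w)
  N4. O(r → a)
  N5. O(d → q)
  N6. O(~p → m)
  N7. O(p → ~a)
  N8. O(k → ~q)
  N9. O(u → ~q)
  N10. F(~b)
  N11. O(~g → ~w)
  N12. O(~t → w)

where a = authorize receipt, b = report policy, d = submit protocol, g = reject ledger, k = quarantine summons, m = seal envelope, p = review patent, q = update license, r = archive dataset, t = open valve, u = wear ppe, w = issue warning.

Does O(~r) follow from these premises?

Premises 11 and 3 cover both cases: O(~g → ~w) and O(g → ~w). Since ~g ∨ g is a tautology, O(~w) follows.
Premise 12, O(~t → w), contraposes to O(~w → t); with O(~w) we get O(t).
Applying K to premise 2 (O(t → k)) and O(t) yields O(k).
With premise 8, O(k → ~q), the K-axiom yields O(~q).
Premise 5, O(d → q), contraposes to O(~q → ~d); with O(~q) we get O(~d).
The contrapositive of premise 1 (O(~p → d)) is O(~d → p), and O(~d) is already established, so O(p).
With premise 7, O(p → ~a), the K-axiom yields O(~a).
The contrapositive of premise 4 (O(r → a)) is O(~a → ~r), and O(~a) is already established, so O(~r).
Premises 6, 9, 10 do not contribute to this derivation.
So O(~r) follows.

Yes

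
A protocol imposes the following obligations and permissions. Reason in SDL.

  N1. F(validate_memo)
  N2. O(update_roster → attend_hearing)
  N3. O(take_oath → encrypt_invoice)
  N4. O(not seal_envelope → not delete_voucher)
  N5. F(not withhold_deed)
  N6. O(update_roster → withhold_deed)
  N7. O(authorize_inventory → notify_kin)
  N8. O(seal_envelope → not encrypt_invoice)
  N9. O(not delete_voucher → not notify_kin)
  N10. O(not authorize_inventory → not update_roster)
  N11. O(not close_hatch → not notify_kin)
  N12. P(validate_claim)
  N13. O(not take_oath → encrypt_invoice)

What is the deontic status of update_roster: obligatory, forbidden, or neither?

Premises 13 and 3 cover both cases: O(not take_oath → encrypt_invoice) and O(take_oath → encrypt_invoice). Since not take_oath ∨ take_oath is a tautology, O(encrypt_invoice) follows.
Premise 8 is O(seal_envelope → not encrypt_invoice); contrapositively O(encrypt_invoice → not seal_envelope). Since O(encrypt_invoice) holds, K gives O(not seal_envelope).
From O(not seal_envelope) and premise 4, O(not seal_envelope → not delete_voucher), we obtain O(not delete_voucher).
Applying K to premise 9 (O(not delete_voucher → not notify_kin)) and O(not delete_voucher) yields O(not notify_kin).
Premise 7, O(authorize_inventory → notify_kin), contraposes to O(not notify_kin → not authorize_inventory); with O(not notify_kin) we get O(not authorize_inventory).
From O(not authorize_inventory) and premise 10, O(not authorize_inventory → not update_roster), we obtain O(not update_roster).
Premises 1, 2, 5, 6, 11, 12 do not contribute to this derivation.
Thus O(not update_roster), which is F(update_roster): update_roster is forbidden.

Forbidden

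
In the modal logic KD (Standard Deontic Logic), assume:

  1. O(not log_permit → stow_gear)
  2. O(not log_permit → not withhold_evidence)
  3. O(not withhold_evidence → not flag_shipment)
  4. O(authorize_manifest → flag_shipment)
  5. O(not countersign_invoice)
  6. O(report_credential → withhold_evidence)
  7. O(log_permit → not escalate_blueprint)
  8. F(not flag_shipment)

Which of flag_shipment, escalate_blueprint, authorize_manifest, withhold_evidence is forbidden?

escalate_blueprint

F(not flag_shipment) at premise 8 means O(flag_shipment).
The contrapositive of premise 3 (O(not withhold_evidence → not flag_shipment)) is O(flag_shipment → withhold_evidence), and O(flag_shipment) is already established, so O(withhold_evidence).
The contrapositive of premise 2 (O(not log_permit → not withhold_evidence)) is O(withhold_evidence → log_permit), and O(withhold_evidence) is already established, so O(log_permit).
From O(log_permit) and premise 7, O(log_permit → not escalate_blueprint), we obtain O(not escalate_blueprint).
So O(not escalate_blueprint) holds, i.e. escalate_blueprint is forbidden. None of the other listed options is forbidden under the premises.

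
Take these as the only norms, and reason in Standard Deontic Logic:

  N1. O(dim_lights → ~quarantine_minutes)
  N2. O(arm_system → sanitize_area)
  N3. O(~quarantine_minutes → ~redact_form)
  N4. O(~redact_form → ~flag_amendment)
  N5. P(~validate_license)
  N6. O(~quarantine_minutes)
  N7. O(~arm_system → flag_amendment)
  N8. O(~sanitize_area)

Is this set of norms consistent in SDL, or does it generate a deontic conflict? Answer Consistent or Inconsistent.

From premise 6 we have O(~quarantine_minutes).
With premise 3, O(~quarantine_minutes → ~redact_form), the K-axiom yields O(~redact_form).
From O(~redact_form) and premise 4, O(~redact_form → ~flag_amendment), we obtain O(~flag_amendment).
Premise 7 is O(~arm_system → flag_amendment); contrapositively O(~flag_amendment → arm_system). Since O(~flag_amendment) holds, K gives O(arm_system).
From O(arm_system) and premise 2, O(arm_system → sanitize_area), we obtain O(sanitize_area).
But premise 8 directly asserts O(~sanitize_area).
We now have both O(sanitize_area) and O(~sanitize_area) — sanitize_area is simultaneously obligatory and forbidden, violating the D-axiom.

Inconsistent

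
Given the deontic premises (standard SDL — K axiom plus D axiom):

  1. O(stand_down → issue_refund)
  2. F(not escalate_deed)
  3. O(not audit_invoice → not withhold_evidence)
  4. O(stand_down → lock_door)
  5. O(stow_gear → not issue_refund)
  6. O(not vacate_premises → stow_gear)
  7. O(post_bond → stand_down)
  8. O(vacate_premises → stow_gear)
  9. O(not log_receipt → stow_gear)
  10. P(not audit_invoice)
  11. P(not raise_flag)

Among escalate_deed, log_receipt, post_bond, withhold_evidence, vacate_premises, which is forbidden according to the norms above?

Premises 6 and 8 cover both cases: O(not vacate_premises → stow_gear) and O(vacate_premises → stow_gear). Since not vacate_premises ∨ vacate_premises is a tautology, O(stow_gear) follows.
With premise 5, O(stow_gear → not issue_refund), the K-axiom yields O(not issue_refund).
The contrapositive of premise 1 (O(stand_down → issue_refund)) is O(not issue_refund → not stand_down), and O(not issue_refund) is already established, so O(not stand_down).
Premise 7, O(post_bond → stand_down), contraposes to O(not stand_down → not post_bond); with O(not stand_down) we get O(not post_bond).
So O(not post_bond) holds, i.e. post_bond is forbidden. None of the other listed options is forbidden under the premises.

post_bond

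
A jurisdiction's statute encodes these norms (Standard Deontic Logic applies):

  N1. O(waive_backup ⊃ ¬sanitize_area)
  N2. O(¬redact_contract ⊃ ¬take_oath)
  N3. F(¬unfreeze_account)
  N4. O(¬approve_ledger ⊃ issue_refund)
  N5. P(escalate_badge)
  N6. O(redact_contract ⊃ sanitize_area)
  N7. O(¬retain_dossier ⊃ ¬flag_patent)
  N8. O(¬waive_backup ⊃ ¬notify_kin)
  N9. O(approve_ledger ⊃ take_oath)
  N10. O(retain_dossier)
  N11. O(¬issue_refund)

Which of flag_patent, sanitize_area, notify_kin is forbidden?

Premise 11 states O(¬issue_refund) outright.
Premise 4, O(¬approve_ledger ⊃ issue_refund), contraposes to O(¬issue_refund ⊃ approve_ledger); with O(¬issue_refund) we get O(approve_ledger).
Premise 9 is O(approve_ledger ⊃ take_oath); since O(approve_ledger), deontic closure gives O(take_oath).
Premise 2 is O(¬redact_contract ⊃ ¬take_oath); contrapositively O(take_oath ⊃ redact_contract). Since O(take_oath) holds, K gives O(redact_contract).
Applying K to premise 6 (O(redact_contract ⊃ sanitize_area)) and O(redact_contract) yields O(sanitize_area).
The contrapositive of premise 1 (O(waive_backup ⊃ ¬sanitize_area)) is O(sanitize_area ⊃ ¬waive_backup), and O(sanitize_area) is already established, so O(¬waive_backup).
With premise 8, O(¬waive_backup ⊃ ¬notify_kin), the K-axiom yields O(¬notify_kin).
So O(¬notify_kin) holds, i.e. notify_kin is forbidden. None of the other listed options is forbidden under the premises.

notify_kin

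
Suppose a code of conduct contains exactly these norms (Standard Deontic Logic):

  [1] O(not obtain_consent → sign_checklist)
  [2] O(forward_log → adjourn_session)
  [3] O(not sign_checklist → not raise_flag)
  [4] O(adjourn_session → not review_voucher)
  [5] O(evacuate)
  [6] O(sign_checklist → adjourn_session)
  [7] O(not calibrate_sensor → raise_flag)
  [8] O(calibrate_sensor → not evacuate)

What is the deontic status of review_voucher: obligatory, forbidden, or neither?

Premise 5 gives O(evacuate).
Premise 8, O(calibrate_sensor → not evacuate), contraposes to O(evacuate → not calibrate_sensor); with O(evacuate) we get O(not calibrate_sensor).
From O(not calibrate_sensor) and premise 7, O(not calibrate_sensor → raise_flag), we obtain O(raise_flag).
Premise 3, O(not sign_checklist → not raise_flag), contraposes to O(raise_flag → sign_checklist); with O(raise_flag) we get O(sign_checklist).
Premise 6 is O(sign_checklist → adjourn_session); since O(sign_checklist), deontic closure gives O(adjourn_session).
With premise 4, O(adjourn_session → not review_voucher), the K-axiom yields O(not review_voucher).
Premises 1, 2 do not contribute to this derivation.
Thus O(not review_voucher), which is F(review_voucher): review_voucher is forbidden.

Forbidden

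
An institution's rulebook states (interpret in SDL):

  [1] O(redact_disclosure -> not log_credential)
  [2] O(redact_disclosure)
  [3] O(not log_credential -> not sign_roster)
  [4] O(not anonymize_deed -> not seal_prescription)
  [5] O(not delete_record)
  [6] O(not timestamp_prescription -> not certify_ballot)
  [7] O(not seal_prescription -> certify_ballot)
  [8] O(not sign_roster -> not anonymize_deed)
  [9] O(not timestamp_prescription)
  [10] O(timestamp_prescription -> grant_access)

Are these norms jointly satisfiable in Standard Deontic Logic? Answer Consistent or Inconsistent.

Inconsistent

From premise 9 we have O(not timestamp_prescription).
With premise 6, O(not timestamp_prescription -> not certify_ballot), the K-axiom yields O(not certify_ballot).
Premise 7, O(not seal_prescription -> certify_ballot), contraposes to O(not certify_ballot -> seal_prescription); with O(not certify_ballot) we get O(seal_prescription).
Premise 4 is O(not anonymize_deed -> not seal_prescription); contrapositively O(seal_prescription -> anonymize_deed). Since O(seal_prescription) holds, K gives O(anonymize_deed).
The contrapositive of premise 8 (O(not sign_roster -> not anonymize_deed)) is O(anonymize_deed -> sign_roster), and O(anonymize_deed) is already established, so O(sign_roster).
The contrapositive of premise 3 (O(not log_credential -> not sign_roster)) is O(sign_roster -> log_credential), and O(sign_roster) is already established, so O(log_credential).
The contrapositive of premise 1 (O(redact_disclosure -> not log_credential)) is O(log_credential -> not redact_disclosure), and O(log_credential) is already established, so O(not redact_disclosure).
But premise 2 directly asserts O(redact_disclosure).
We now have both O(not redact_disclosure) and O(redact_disclosure) — redact_disclosure is simultaneously obligatory and forbidden, violating the D-axiom.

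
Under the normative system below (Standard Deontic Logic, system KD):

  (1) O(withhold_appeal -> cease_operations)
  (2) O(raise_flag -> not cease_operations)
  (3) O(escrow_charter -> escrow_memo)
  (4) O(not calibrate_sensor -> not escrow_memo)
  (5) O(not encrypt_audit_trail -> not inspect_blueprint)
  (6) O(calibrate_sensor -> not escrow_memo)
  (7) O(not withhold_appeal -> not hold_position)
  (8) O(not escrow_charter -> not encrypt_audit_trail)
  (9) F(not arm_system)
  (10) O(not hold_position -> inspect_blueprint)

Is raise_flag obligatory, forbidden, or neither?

Premises 4 and 6 cover both cases: O(not calibrate_sensor -> not escrow_memo) and O(calibrate_sensor -> not escrow_memo). Since not calibrate_sensor ∨ calibrate_sensor is a tautology, O(not escrow_memo) follows.
Premise 3 is O(escrow_charter -> escrow_memo); contrapositively O(not escrow_memo -> not escrow_charter). Since O(not escrow_memo) holds, K gives O(not escrow_charter).
From O(not escrow_charter) and premise 8, O(not escrow_charter -> not encrypt_audit_trail), we obtain O(not encrypt_audit_trail).
Applying K to premise 5 (O(not encrypt_audit_trail -> not inspect_blueprint)) and O(not encrypt_audit_trail) yields O(not inspect_blueprint).
Premise 10, O(not hold_position -> inspect_blueprint), contraposes to O(not inspect_blueprint -> hold_position); with O(not inspect_blueprint) we get O(hold_position).
Premise 7 is O(not withhold_appeal -> not hold_position); contrapositively O(hold_position -> withhold_appeal). Since O(hold_position) holds, K gives O(withhold_appeal).
Premise 1 is O(withhold_appeal -> cease_operations); since O(withhold_appeal), deontic closure gives O(cease_operations).
The contrapositive of premise 2 (O(raise_flag -> not cease_operations)) is O(cease_operations -> not raise_flag), and O(cease_operations) is already established, so O(not raise_flag).
Premise 9 does not contribute to this derivation.
Thus O(not raise_flag), which is F(raise_flag): raise_flag is forbidden.

Forbidden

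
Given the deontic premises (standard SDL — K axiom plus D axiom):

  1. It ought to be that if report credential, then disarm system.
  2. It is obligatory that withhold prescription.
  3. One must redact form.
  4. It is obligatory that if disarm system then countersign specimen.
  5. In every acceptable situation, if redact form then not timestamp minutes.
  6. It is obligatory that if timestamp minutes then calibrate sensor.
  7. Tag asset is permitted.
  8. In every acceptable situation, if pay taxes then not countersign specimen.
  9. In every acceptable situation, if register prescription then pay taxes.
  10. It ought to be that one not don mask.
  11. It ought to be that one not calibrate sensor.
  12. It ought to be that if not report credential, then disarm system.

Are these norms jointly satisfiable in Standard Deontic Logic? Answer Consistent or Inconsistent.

Consistent

Premise 6 is O(timestamp_minutes → calibrate_sensor), but O(timestamp_minutes) is not derivable from the premises, so it does not yield O(calibrate_sensor).
So O(calibrate_sensor) is not derivable, and the apparent clash with O(¬calibrate_sensor) does not arise.
A world satisfying every obligation exists (e.g. calibrate_sensor=false, countersign_specimen=true, disarm_system=true, don_mask=false, pay_taxes=false, redact_form=true, register_prescription=false, report_credential=false, tag_asset=false, timestamp_minutes=false, withhold_prescription=true); no atom is both obligatory and forbidden, so the set is consistent.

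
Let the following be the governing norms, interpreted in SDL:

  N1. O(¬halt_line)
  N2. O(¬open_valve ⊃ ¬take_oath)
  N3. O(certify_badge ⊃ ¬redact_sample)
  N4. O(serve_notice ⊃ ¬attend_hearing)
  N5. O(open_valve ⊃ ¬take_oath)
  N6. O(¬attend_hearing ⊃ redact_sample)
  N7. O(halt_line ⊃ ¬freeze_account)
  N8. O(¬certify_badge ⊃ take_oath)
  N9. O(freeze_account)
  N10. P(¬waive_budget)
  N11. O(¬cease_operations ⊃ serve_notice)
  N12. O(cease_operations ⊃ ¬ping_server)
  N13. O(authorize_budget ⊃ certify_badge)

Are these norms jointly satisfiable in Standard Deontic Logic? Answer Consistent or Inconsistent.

Consistent

Premise 7 is O(halt_line ⊃ ¬freeze_account), but O(halt_line) is not derivable from the premises, so it does not yield O(¬freeze_account).
So O(¬freeze_account) is not derivable, and the apparent clash with O(freeze_account) does not arise.
A world satisfying every obligation exists (e.g. attend_hearing=true, authorize_budget=false, cease_operations=true, certify_badge=true, freeze_account=true, halt_line=false, open_valve=false, ping_server=false, redact_sample=false, serve_notice=false, take_oath=false, waive_budget=false); no atom is both obligatory and forbidden, so the set is consistent.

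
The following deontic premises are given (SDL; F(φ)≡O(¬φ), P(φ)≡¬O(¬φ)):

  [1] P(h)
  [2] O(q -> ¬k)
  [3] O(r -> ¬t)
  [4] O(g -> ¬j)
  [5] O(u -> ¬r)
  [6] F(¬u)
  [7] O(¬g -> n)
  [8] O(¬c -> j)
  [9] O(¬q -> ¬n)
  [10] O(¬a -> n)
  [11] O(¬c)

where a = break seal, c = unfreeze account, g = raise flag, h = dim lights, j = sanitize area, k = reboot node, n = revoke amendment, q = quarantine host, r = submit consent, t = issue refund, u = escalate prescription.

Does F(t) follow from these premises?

No

Premise 3 is O(r -> ¬t), but O(r) is not derivable from the premises, so it does not yield O(¬t).
No other premise forces O(¬t). An ideal world satisfying every premise can still have t true, so F(t) is not derivable.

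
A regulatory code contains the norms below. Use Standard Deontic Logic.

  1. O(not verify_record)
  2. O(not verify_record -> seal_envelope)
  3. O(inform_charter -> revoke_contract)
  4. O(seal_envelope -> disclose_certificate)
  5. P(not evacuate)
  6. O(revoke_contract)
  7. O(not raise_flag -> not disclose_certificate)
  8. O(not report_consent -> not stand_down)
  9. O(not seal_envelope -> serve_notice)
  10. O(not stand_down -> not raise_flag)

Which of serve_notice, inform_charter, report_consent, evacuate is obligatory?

Premise 1 states O(not verify_record) outright.
From O(not verify_record) and premise 2, O(not verify_record -> seal_envelope), we obtain O(seal_envelope).
Premise 4 is O(seal_envelope -> disclose_certificate); since O(seal_envelope), deontic closure gives O(disclose_certificate).
The contrapositive of premise 7 (O(not raise_flag -> not disclose_certificate)) is O(disclose_certificate -> raise_flag), and O(disclose_certificate) is already established, so O(raise_flag).
Premise 10, O(not stand_down -> not raise_flag), contraposes to O(raise_flag -> stand_down); with O(raise_flag) we get O(stand_down).
Premise 8, O(not report_consent -> not stand_down), contraposes to O(stand_down -> report_consent); with O(stand_down) we get O(report_consent).
So O(report_consent) holds — report_consent is obligatory. None of the other listed options is made obligatory by any chain of premises.

report_consent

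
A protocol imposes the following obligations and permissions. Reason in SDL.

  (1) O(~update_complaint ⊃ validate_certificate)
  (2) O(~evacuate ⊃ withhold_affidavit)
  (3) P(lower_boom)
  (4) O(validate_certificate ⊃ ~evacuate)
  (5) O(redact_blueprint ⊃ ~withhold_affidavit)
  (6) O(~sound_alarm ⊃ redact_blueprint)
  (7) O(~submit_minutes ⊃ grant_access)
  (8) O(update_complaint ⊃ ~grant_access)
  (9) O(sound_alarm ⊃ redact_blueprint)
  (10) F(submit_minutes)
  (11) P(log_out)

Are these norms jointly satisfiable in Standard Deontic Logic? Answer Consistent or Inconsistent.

Inconsistent

Premises 6 and 9 are O(~sound_alarm ⊃ redact_blueprint) and O(sound_alarm ⊃ redact_blueprint); every ideal world satisfies ~sound_alarm or sound_alarm, so in either case redact_blueprint holds — hence O(redact_blueprint).
With premise 5, O(redact_blueprint ⊃ ~withhold_affidavit), the K-axiom yields O(~withhold_affidavit).
Premise 2 is O(~evacuate ⊃ withhold_affidavit); contrapositively O(~withhold_affidavit ⊃ evacuate). Since O(~withhold_affidavit) holds, K gives O(evacuate).
Premise 4 is O(validate_certificate ⊃ ~evacuate); contrapositively O(evacuate ⊃ ~validate_certificate). Since O(evacuate) holds, K gives O(~validate_certificate).
Premise 1 is O(~update_complaint ⊃ validate_certificate); contrapositively O(~validate_certificate ⊃ update_complaint). Since O(~validate_certificate) holds, K gives O(update_complaint).
From O(update_complaint) and premise 8, O(update_complaint ⊃ ~grant_access), we obtain O(~grant_access).
Premise 7, O(~submit_minutes ⊃ grant_access), contraposes to O(~grant_access ⊃ submit_minutes); with O(~grant_access) we get O(submit_minutes).
Yet premise 10 is F(submit_minutes), i.e. O(~submit_minutes).
We now have both O(submit_minutes) and O(~submit_minutes) — submit_minutes is simultaneously obligatory and forbidden, violating the D-axiom.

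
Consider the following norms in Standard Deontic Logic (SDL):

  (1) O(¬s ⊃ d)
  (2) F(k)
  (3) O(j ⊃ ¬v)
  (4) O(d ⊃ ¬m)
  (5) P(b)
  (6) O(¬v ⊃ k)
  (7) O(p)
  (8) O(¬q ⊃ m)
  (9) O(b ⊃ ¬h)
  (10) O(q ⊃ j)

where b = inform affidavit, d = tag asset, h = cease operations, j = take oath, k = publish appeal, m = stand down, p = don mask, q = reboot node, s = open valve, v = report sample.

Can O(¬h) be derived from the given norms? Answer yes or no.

Premise 9 is O(b ⊃ ¬h), but O(b) is not derivable from the premises (the permission P(b) asserts only ¬O(¬b), not O(b)), so it does not yield O(¬h).
No other premise forces O(¬h). An ideal world satisfying every premise can still have ¬h false, so O(¬h) is not derivable.

No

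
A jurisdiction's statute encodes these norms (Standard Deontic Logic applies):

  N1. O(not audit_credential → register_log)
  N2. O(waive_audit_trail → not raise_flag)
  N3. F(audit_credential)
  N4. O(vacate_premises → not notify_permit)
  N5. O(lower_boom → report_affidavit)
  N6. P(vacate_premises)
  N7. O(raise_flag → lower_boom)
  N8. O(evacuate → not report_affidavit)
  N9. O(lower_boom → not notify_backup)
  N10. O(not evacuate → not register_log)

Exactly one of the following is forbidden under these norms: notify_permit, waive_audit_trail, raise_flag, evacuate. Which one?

Premise 3 is F(audit_credential), i.e. O(not audit_credential).
With premise 1, O(not audit_credential → register_log), the K-axiom yields O(register_log).
The contrapositive of premise 10 (O(not evacuate → not register_log)) is O(register_log → evacuate), and O(register_log) is already established, so O(evacuate).
Premise 8 is O(evacuate → not report_affidavit); since O(evacuate), deontic closure gives O(not report_affidavit).
Premise 5, O(lower_boom → report_affidavit), contraposes to O(not report_affidavit → not lower_boom); with O(not report_affidavit) we get O(not lower_boom).
The contrapositive of premise 7 (O(raise_flag → lower_boom)) is O(not lower_boom → not raise_flag), and O(not lower_boom) is already established, so O(not raise_flag).
So O(not raise_flag) holds, i.e. raise_flag is forbidden. None of the other listed options is forbidden under the premises.

raise_flag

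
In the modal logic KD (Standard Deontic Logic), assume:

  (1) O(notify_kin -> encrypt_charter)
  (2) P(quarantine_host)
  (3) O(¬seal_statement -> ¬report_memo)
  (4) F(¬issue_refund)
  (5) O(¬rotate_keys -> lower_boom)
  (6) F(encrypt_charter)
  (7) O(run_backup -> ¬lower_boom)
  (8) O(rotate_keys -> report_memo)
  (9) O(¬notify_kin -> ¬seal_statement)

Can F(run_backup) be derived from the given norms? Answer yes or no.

Premise 6, F(encrypt_charter), is equivalent to O(¬encrypt_charter).
Premise 1, O(notify_kin -> encrypt_charter), contraposes to O(¬encrypt_charter -> ¬notify_kin); with O(¬encrypt_charter) we get O(¬notify_kin).
Applying K to premise 9 (O(¬notify_kin -> ¬seal_statement)) and O(¬notify_kin) yields O(¬seal_statement).
From O(¬seal_statement) and premise 3, O(¬seal_statement -> ¬report_memo), we obtain O(¬report_memo).
Premise 8, O(rotate_keys -> report_memo), contraposes to O(¬report_memo -> ¬rotate_keys); with O(¬report_memo) we get O(¬rotate_keys).
From O(¬rotate_keys) and premise 5, O(¬rotate_keys -> lower_boom), we obtain O(lower_boom).
Premise 7, O(run_backup -> ¬lower_boom), contraposes to O(lower_boom -> ¬run_backup); with O(lower_boom) we get O(¬run_backup).
Premises 2, 4 do not contribute to this derivation.
So O(¬run_backup) holds, i.e. F(run_backup). The claim follows.

Yes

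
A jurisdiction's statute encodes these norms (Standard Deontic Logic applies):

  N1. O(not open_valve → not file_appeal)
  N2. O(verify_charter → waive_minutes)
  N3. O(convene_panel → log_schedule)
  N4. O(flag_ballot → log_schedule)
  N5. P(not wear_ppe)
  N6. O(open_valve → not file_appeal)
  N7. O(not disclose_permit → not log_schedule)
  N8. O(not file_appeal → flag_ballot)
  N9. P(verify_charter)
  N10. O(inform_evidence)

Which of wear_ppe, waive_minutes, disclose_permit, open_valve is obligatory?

Premises 6 and 1 cover both cases: O(open_valve → not file_appeal) and O(not open_valve → not file_appeal). Since open_valve ∨ not open_valve is a tautology, O(not file_appeal) follows.
Applying K to premise 8 (O(not file_appeal → flag_ballot)) and O(not file_appeal) yields O(flag_ballot).
Premise 4 is O(flag_ballot → log_schedule); since O(flag_ballot), deontic closure gives O(log_schedule).
Premise 7, O(not disclose_permit → not log_schedule), contraposes to O(log_schedule → disclose_permit); with O(log_schedule) we get O(disclose_permit).
So O(disclose_permit) holds — disclose_permit is obligatory. None of the other listed options is made obligatory by any chain of premises.

disclose_permit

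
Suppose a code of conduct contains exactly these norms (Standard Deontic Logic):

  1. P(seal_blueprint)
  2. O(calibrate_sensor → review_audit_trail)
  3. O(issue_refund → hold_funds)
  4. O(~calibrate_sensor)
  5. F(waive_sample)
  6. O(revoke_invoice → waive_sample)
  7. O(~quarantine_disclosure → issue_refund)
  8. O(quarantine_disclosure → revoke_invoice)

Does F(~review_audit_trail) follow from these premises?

No

Premise 2 is O(calibrate_sensor → review_audit_trail), but O(calibrate_sensor) is not derivable from the premises, so it does not yield O(review_audit_trail).
No other premise forces O(review_audit_trail). An ideal world satisfying every premise can still have ~review_audit_trail true, so F(~review_audit_trail) is not derivable.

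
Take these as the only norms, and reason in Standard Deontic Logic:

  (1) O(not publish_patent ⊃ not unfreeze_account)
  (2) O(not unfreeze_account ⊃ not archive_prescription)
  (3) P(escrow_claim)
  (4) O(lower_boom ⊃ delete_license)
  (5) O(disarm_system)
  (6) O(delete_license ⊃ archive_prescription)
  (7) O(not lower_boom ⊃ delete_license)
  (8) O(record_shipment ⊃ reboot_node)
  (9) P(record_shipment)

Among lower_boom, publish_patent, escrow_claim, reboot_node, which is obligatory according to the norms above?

publish_patent

Premises 4 and 7 are O(lower_boom ⊃ delete_license) and O(not lower_boom ⊃ delete_license); every ideal world satisfies lower_boom or not lower_boom, so in either case delete_license holds — hence O(delete_license).
Premise 6 is O(delete_license ⊃ archive_prescription); since O(delete_license), deontic closure gives O(archive_prescription).
Premise 2 is O(not unfreeze_account ⊃ not archive_prescription); contrapositively O(archive_prescription ⊃ unfreeze_account). Since O(archive_prescription) holds, K gives O(unfreeze_account).
The contrapositive of premise 1 (O(not publish_patent ⊃ not unfreeze_account)) is O(unfreeze_account ⊃ publish_patent), and O(unfreeze_account) is already established, so O(publish_patent).
So O(publish_patent) holds — publish_patent is obligatory. None of the other listed options is made obligatory by any chain of premises.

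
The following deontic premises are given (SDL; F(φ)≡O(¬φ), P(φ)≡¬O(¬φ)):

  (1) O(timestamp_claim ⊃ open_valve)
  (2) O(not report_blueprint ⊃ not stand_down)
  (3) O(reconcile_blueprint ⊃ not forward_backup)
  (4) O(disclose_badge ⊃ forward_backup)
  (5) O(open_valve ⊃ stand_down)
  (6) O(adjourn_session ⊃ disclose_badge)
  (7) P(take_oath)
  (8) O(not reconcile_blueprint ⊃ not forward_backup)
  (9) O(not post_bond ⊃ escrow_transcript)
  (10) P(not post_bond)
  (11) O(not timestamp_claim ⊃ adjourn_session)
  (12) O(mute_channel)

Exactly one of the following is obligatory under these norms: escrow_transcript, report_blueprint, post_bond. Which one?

report_blueprint

Premises 3 and 8 are O(reconcile_blueprint ⊃ not forward_backup) and O(not reconcile_blueprint ⊃ not forward_backup); every ideal world satisfies reconcile_blueprint or not reconcile_blueprint, so in either case not forward_backup holds — hence O(not forward_backup).
Premise 4, O(disclose_badge ⊃ forward_backup), contraposes to O(not forward_backup ⊃ not disclose_badge); with O(not forward_backup) we get O(not disclose_badge).
The contrapositive of premise 6 (O(adjourn_session ⊃ disclose_badge)) is O(not disclose_badge ⊃ not adjourn_session), and O(not disclose_badge) is already established, so O(not adjourn_session).
Premise 11, O(not timestamp_claim ⊃ adjourn_session), contraposes to O(not adjourn_session ⊃ timestamp_claim); with O(not adjourn_session) we get O(timestamp_claim).
Premise 1 is O(timestamp_claim ⊃ open_valve); since O(timestamp_claim), deontic closure gives O(open_valve).
With premise 5, O(open_valve ⊃ stand_down), the K-axiom yields O(stand_down).
Premise 2, O(not report_blueprint ⊃ not stand_down), contraposes to O(stand_down ⊃ report_blueprint); with O(stand_down) we get O(report_blueprint).
So O(report_blueprint) holds — report_blueprint is obligatory. None of the other listed options is made obligatory by any chain of premises.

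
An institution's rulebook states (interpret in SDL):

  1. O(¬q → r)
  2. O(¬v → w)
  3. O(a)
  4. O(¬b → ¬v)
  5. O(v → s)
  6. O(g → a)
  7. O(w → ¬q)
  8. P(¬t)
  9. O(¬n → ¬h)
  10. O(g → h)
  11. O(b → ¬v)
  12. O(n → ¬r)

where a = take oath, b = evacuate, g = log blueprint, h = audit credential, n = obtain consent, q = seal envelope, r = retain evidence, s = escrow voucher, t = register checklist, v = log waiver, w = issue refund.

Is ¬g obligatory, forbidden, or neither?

By case analysis on ¬b: premise 4 gives O(¬b → ¬v) and premise 11 gives O(b → ¬v), so O(¬v) either way.
From O(¬v) and premise 2, O(¬v → w), we obtain O(w).
With premise 7, O(w → ¬q), the K-axiom yields O(¬q).
Premise 1 is O(¬q → r); since O(¬q), deontic closure gives O(r).
Premise 12 is O(n → ¬r); contrapositively O(r → ¬n). Since O(r) holds, K gives O(¬n).
With premise 9, O(¬n → ¬h), the K-axiom yields O(¬h).
Premise 10 is O(g → h); contrapositively O(¬h → ¬g). Since O(¬h) holds, K gives O(¬g).
Premises 3, 5, 6, 8 do not contribute to this derivation.
Hence ¬g is obligatory.

Obligatory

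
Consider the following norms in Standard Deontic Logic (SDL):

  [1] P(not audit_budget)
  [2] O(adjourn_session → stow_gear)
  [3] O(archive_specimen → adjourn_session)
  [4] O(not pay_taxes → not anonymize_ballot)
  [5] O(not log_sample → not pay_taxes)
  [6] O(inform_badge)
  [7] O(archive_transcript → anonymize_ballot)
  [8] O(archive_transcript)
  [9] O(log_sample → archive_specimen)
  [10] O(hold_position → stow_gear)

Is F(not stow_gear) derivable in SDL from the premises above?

Premise 8 states O(archive_transcript) outright.
From O(archive_transcript) and premise 7, O(archive_transcript → anonymize_ballot), we obtain O(anonymize_ballot).
Premise 4 is O(not pay_taxes → not anonymize_ballot); contrapositively O(anonymize_ballot → pay_taxes). Since O(anonymize_ballot) holds, K gives O(pay_taxes).
Premise 5 is O(not log_sample → not pay_taxes); contrapositively O(pay_taxes → log_sample). Since O(pay_taxes) holds, K gives O(log_sample).
Premise 9 is O(log_sample → archive_specimen); since O(log_sample), deontic closure gives O(archive_specimen).
Premise 3 is O(archive_specimen → adjourn_session); since O(archive_specimen), deontic closure gives O(adjourn_session).
With premise 2, O(adjourn_session → stow_gear), the K-axiom yields O(stow_gear).
Premises 1, 6, 10 do not contribute to this derivation.
So O(stow_gear) holds, i.e. F(not stow_gear). The claim follows.

Yes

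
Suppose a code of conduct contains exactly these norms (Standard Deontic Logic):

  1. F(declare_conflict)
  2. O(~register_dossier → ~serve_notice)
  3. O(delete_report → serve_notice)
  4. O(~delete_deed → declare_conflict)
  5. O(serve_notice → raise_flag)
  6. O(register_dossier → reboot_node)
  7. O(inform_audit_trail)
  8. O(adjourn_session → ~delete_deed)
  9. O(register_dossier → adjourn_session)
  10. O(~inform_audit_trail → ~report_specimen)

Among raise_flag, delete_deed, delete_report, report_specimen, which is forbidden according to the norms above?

Premise 1 is F(declare_conflict), i.e. O(~declare_conflict).
Premise 4 is O(~delete_deed → declare_conflict); contrapositively O(~declare_conflict → delete_deed). Since O(~declare_conflict) holds, K gives O(delete_deed).
Premise 8, O(adjourn_session → ~delete_deed), contraposes to O(delete_deed → ~adjourn_session); with O(delete_deed) we get O(~adjourn_session).
Premise 9 is O(register_dossier → adjourn_session); contrapositively O(~adjourn_session → ~register_dossier). Since O(~adjourn_session) holds, K gives O(~register_dossier).
From O(~register_dossier) and premise 2, O(~register_dossier → ~serve_notice), we obtain O(~serve_notice).
Premise 3 is O(delete_report → serve_notice); contrapositively O(~serve_notice → ~delete_report). Since O(~serve_notice) holds, K gives O(~delete_report).
So O(~delete_report) holds, i.e. delete_report is forbidden. None of the other listed options is forbidden under the premises.

delete_report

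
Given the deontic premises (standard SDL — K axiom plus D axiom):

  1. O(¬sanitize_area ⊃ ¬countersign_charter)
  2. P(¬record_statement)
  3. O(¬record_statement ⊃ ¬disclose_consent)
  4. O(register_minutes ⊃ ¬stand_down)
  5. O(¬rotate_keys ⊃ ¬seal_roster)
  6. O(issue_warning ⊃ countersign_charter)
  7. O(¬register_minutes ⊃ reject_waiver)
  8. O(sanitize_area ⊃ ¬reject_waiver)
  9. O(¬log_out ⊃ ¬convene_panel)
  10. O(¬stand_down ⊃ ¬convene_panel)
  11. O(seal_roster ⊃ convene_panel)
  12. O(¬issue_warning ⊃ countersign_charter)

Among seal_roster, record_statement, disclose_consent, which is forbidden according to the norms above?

seal_roster

Premises 12 and 6 are O(¬issue_warning ⊃ countersign_charter) and O(issue_warning ⊃ countersign_charter); every ideal world satisfies ¬issue_warning or issue_warning, so in either case countersign_charter holds — hence O(countersign_charter).
The contrapositive of premise 1 (O(¬sanitize_area ⊃ ¬countersign_charter)) is O(countersign_charter ⊃ sanitize_area), and O(countersign_charter) is already established, so O(sanitize_area).
From O(sanitize_area) and premise 8, O(sanitize_area ⊃ ¬reject_waiver), we obtain O(¬reject_waiver).
The contrapositive of premise 7 (O(¬register_minutes ⊃ reject_waiver)) is O(¬reject_waiver ⊃ register_minutes), and O(¬reject_waiver) is already established, so O(register_minutes).
With premise 4, O(register_minutes ⊃ ¬stand_down), the K-axiom yields O(¬stand_down).
Premise 10 is O(¬stand_down ⊃ ¬convene_panel); since O(¬stand_down), deontic closure gives O(¬convene_panel).
Premise 11 is O(seal_roster ⊃ convene_panel); contrapositively O(¬convene_panel ⊃ ¬seal_roster). Since O(¬convene_panel) holds, K gives O(¬seal_roster).
So O(¬seal_roster) holds, i.e. seal_roster is forbidden. None of the other listed options is forbidden under the premises.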